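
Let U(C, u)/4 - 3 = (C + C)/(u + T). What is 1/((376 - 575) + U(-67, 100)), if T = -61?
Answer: -39/7829 ≈ -0.0049815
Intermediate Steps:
U(C, u) = 12 + 8*C/(-61 + u) (U(C, u) = 12 + 4*((C + C)/(u - 61)) = 12 + 4*((2*C)/(-61 + u)) = 12 + 4*(2*C/(-61 + u)) = 12 + 8*C/(-61 + u))
1/((376 - 575) + U(-67, 100)) = 1/((376 - 575) + 4*(-183 + 2*(-67) + 3*100)/(-61 + 100)) = 1/(-199 + 4*(-183 - 134 + 300)/39) = 1/(-199 + 4*(1/39)*(-17)) = 1/(-199 - 68/39) = 1/(-7829/39) = -39/7829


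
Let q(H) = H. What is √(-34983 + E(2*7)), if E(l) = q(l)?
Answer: 187*I ≈ 187.0*I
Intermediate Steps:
E(l) = l
√(-34983 + E(2*7)) = √(-34983 + 2*7) = √(-34983 + 14) = √(-34969) = 187*I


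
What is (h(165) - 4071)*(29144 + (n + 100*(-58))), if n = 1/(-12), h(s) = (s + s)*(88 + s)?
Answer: 7415802071/4 ≈ 1.8539e+9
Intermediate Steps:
h(s) = 2*s*(88 + s) (h(s) = (2*s)*(88 + s) = 2*s*(88 + s))
n = -1/12 ≈ -0.083333
(h(165) - 4071)*(29144 + (n + 100*(-58))) = (2*165*(88 + 165) - 4071)*(29144 + (-1/12 + 100*(-58))) = (2*165*253 - 4071)*(29144 + (-1/12 - 5800)) = (83490 - 4071)*(29144 - 69601/12) = 79419*(280127/12) = 7415802071/4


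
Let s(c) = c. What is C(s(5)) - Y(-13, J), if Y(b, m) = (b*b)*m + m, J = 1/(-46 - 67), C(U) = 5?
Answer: 735/113 ≈ 6.5044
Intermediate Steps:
J = -1/113 (J = 1/(-113) = -1/113 ≈ -0.0088496)
Y(b, m) = m + m*b**2 (Y(b, m) = b**2*m + m = m*b**2 + m = m + m*b**2)
C(s(5)) - Y(-13, J) = 5 - (-1)*(1 + (-13)**2)/113 = 5 - (-1)*(1 + 169)/113 = 5 - (-1)*170/113 = 5 - 1*(-170/113) = 5 + 170/113 = 735/113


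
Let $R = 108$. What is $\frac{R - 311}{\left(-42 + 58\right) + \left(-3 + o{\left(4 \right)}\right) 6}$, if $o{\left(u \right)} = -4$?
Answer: $\frac{203}{26} \approx 7.8077$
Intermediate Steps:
$\frac{R - 311}{\left(-42 + 58\right) + \left(-3 + o{\left(4 \right)}\right) 6} = \frac{108 - 311}{\left(-42 + 58\right) + \left(-3 - 4\right) 6} = - \frac{203}{16 - 42} = - \frac{203}{-26} = \left(-203\right) \left(- \frac{1}{26}\right) = \frac{203}{26}$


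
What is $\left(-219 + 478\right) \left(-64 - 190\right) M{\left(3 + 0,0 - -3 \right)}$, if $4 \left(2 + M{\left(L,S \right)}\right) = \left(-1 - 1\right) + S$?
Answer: $\frac{230251}{2} \approx 1.1513 \cdot 10^{5}$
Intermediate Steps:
$M{\left(L,S \right)} = - \frac{5}{2} + \frac{S}{4}$ ($M{\left(L,S \right)} = -2 + \frac{\left(-1 - 1\right) + S}{4} = -2 + \frac{-2 + S}{4} = -2 + \left(- \frac{1}{2} + \frac{S}{4}\right) = - \frac{5}{2} + \frac{S}{4}$)
$\left(-219 + 478\right) \left(-64 - 190\right) M{\left(3 + 0,0 - -3 \right)} = \left(-219 + 478\right) \left(-64 - 190\right) \left(- \frac{5}{2} + \frac{0 - -3}{4}\right) = 259 \left(-254\right) \left(- \frac{5}{2} + \frac{0 + 3}{4}\right) = - 65786 \left(- \frac{5}{2} + \frac{1}{4} \cdot 3\right) = - 65786 \left(- \frac{5}{2} + \frac{3}{4}\right) = \left(-65786\right) \left(- \frac{7}{4}\right) = \frac{230251}{2}$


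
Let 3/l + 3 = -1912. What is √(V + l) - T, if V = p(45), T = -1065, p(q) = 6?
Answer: 1065 + √21997605/1915 ≈ 1067.4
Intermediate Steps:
l = -3/1915 (l = 3/(-3 - 1912) = 3/(-1915) = 3*(-1/1915) = -3/1915 ≈ -0.0015666)
V = 6
√(V + l) - T = √(6 - 3/1915) - 1*(-1065) = √(11487/1915) + 1065 = √21997605/1915 + 1065 = 1065 + √21997605/1915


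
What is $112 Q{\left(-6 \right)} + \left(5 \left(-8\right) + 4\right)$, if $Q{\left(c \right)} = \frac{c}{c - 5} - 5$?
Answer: $- \frac{5884}{11} \approx -534.91$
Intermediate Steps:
$Q{\left(c \right)} = -5 + \frac{c}{-5 + c}$ ($Q{\left(c \right)} = \frac{c}{-5 + c} - 5 = -5 + \frac{c}{-5 + c}$)
$112 Q{\left(-6 \right)} + \left(5 \left(-8\right) + 4\right) = 112 \frac{25 - -24}{-5 - 6} + \left(5 \left(-8\right) + 4\right) = 112 \frac{25 + 24}{-11} + \left(-40 + 4\right) = 112 \left(\left(- \frac{1}{11}\right) 49\right) - 36 = 112 \left(- \frac{49}{11}\right) - 36 = - \frac{5488}{11} - 36 = - \frac{5884}{11}$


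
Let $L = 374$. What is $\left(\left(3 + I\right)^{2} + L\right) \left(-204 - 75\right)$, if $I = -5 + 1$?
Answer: $-104625$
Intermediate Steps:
$I = -4$
$\left(\left(3 + I\right)^{2} + L\right) \left(-204 - 75\right) = \left(\left(3 - 4\right)^{2} + 374\right) \left(-204 - 75\right) = \left(\left(-1\right)^{2} + 374\right) \left(-279\right) = \left(1 + 374\right) \left(-279\right) = 375 \left(-279\right) = -104625$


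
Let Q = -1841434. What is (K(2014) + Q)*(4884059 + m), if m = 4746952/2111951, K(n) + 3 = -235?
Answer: -18996658895868533992/2111951 ≈ -8.9948e+12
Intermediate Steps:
K(n) = -238 (K(n) = -3 - 235 = -238)
m = 4746952/2111951 (m = 4746952*(1/2111951) = 4746952/2111951 ≈ 2.2477)
(K(2014) + Q)*(4884059 + m) = (-238 - 1841434)*(4884059 + 4746952/2111951) = -1841672*10314898036061/2111951 = -18996658895868533992/2111951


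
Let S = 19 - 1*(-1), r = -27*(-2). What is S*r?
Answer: 1080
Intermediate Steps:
r = 54
S = 20 (S = 19 + 1 = 20)
S*r = 20*54 = 1080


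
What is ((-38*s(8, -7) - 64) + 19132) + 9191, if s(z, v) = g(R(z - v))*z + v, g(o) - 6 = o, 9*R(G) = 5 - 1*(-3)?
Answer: 237877/9 ≈ 26431.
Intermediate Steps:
R(G) = 8/9 (R(G) = (5 - 1*(-3))/9 = (5 + 3)/9 = (⅑)*8 = 8/9)
g(o) = 6 + o
s(z, v) = v + 62*z/9 (s(z, v) = (6 + 8/9)*z + v = 62*z/9 + v = v + 62*z/9)
((-38*s(8, -7) - 64) + 19132) + 9191 = ((-38*(-7 + (62/9)*8) - 64) + 19132) + 9191 = ((-38*(-7 + 496/9) - 64) + 19132) + 9191 = ((-38*433/9 - 64) + 19132) + 9191 = ((-16454/9 - 64) + 19132) + 9191 = (-17030/9 + 19132) + 9191 = 155158/9 + 9191 = 237877/9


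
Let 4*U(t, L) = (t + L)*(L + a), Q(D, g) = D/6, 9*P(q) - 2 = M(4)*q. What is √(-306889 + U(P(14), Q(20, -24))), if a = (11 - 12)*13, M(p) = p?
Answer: I*√24859923/9 ≈ 554.0*I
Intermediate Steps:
a = -13 (a = -1*13 = -13)
P(q) = 2/9 + 4*q/9 (P(q) = 2/9 + (4*q)/9 = 2/9 + 4*q/9)
Q(D, g) = D/6 (Q(D, g) = D*(⅙) = D/6)
U(t, L) = (-13 + L)*(L + t)/4 (U(t, L) = ((t + L)*(L - 13))/4 = ((L + t)*(-13 + L))/4 = ((-13 + L)*(L + t))/4 = (-13 + L)*(L + t)/4)
√(-306889 + U(P(14), Q(20, -24))) = √(-306889 + (-13*20/24 - 13*(2/9 + (4/9)*14)/4 + ((⅙)*20)²/4 + ((⅙)*20)*(2/9 + (4/9)*14)/4)) = √(-306889 + (-13/4*10/3 - 13*(2/9 + 56/9)/4 + (10/3)²/4 + (¼)*(10/3)*(2/9 + 56/9))) = √(-306889 + (-65/6 - 13/4*58/9 + (¼)*(100/9) + (¼)*(10/3)*(58/9))) = √(-306889 + (-65/6 - 377/18 + 25/9 + 145/27)) = √(-306889 - 638/27) = √(-8286641/27) = I*√24859923/9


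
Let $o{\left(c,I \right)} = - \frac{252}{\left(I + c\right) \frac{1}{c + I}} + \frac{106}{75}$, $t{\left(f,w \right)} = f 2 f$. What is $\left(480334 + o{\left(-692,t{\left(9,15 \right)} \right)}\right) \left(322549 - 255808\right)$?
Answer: $\frac{801031177232}{25} \approx 3.2041 \cdot 10^{10}$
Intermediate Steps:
$t{\left(f,w \right)} = 2 f^{2}$ ($t{\left(f,w \right)} = 2 f f = 2 f^{2}$)
$o{\left(c,I \right)} = - \frac{18794}{75}$ ($o{\left(c,I \right)} = - \frac{252}{\left(I + c\right) \frac{1}{I + c}} + 106 \cdot \frac{1}{75} = - \frac{252}{1} + \frac{106}{75} = \left(-252\right) 1 + \frac{106}{75} = -252 + \frac{106}{75} = - \frac{18794}{75}$)
$\left(480334 + o{\left(-692,t{\left(9,15 \right)} \right)}\right) \left(322549 - 255808\right) = \left(480334 - \frac{18794}{75}\right) \left(322549 - 255808\right) = \frac{36006256}{75} \cdot 66741 = \frac{801031177232}{25}$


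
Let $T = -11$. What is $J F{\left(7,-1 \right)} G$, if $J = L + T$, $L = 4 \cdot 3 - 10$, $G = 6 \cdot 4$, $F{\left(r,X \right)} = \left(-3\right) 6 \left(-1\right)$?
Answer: $-3888$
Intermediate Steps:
$F{\left(r,X \right)} = 18$ ($F{\left(r,X \right)} = \left(-18\right) \left(-1\right) = 18$)
$G = 24$
$L = 2$ ($L = 12 - 10 = 2$)
$J = -9$ ($J = 2 - 11 = -9$)
$J F{\left(7,-1 \right)} G = \left(-9\right) 18 \cdot 24 = \left(-162\right) 24 = -3888$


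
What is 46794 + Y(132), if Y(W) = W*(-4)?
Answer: 46266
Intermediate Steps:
Y(W) = -4*W
46794 + Y(132) = 46794 - 4*132 = 46794 - 528 = 46266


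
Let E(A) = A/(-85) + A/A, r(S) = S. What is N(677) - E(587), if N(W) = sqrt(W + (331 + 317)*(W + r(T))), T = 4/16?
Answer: 502/85 + sqrt(439535) ≈ 668.88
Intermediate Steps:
T = 1/4 (T = 4*(1/16) = 1/4 ≈ 0.25000)
E(A) = 1 - A/85 (E(A) = A*(-1/85) + 1 = -A/85 + 1 = 1 - A/85)
N(W) = sqrt(162 + 649*W) (N(W) = sqrt(W + (331 + 317)*(W + 1/4)) = sqrt(W + 648*(1/4 + W)) = sqrt(W + (162 + 648*W)) = sqrt(162 + 649*W))
N(677) - E(587) = sqrt(162 + 649*677) - (1 - 1/85*587) = sqrt(162 + 439373) - (1 - 587/85) = sqrt(439535) - 1*(-502/85) = sqrt(439535) + 502/85 = 502/85 + sqrt(439535)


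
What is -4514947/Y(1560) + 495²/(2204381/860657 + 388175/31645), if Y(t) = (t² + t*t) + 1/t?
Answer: 125103652836318895545145/7571144017900311624 ≈ 16524.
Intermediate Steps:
Y(t) = 1/t + 2*t² (Y(t) = (t² + t²) + 1/t = 2*t² + 1/t = 1/t + 2*t²)
-4514947/Y(1560) + 495²/(2204381/860657 + 388175/31645) = -4514947*1560/(1 + 2*1560³) + 495²/(2204381/860657 + 388175/31645) = -4514947*1560/(1 + 2*3796416000) + 245025/(2204381*(1/860657) + 388175*(1/31645)) = -4514947*1560/(1 + 7592832000) + 245025/(2204381/860657 + 77635/6329) = -4514947/((1/1560)*7592832001) + 245025/(80768633544/5447098153) = -4514947/7592832001/1560 + 245025*(5447098153/80768633544) = -4514947*1560/7592832001 + 16477471912825/997143624 = -7043317320/7592832001 + 16477471912825/997143624 = 125103652836318895545145/7571144017900311624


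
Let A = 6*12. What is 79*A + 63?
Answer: 5751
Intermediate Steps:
A = 72
79*A + 63 = 79*72 + 63 = 5688 + 63 = 5751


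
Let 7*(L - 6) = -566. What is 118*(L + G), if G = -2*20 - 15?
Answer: -107262/7 ≈ -15323.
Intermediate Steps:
L = -524/7 (L = 6 + (⅐)*(-566) = 6 - 566/7 = -524/7 ≈ -74.857)
G = -55 (G = -40 - 15 = -55)
118*(L + G) = 118*(-524/7 - 55) = 118*(-909/7) = -107262/7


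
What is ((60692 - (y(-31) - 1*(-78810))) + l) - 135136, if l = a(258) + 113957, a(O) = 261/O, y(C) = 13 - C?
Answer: -3383239/86 ≈ -39340.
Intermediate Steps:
l = 9800389/86 (l = 261/258 + 113957 = 261*(1/258) + 113957 = 87/86 + 113957 = 9800389/86 ≈ 1.1396e+5)
((60692 - (y(-31) - 1*(-78810))) + l) - 135136 = ((60692 - ((13 - 1*(-31)) - 1*(-78810))) + 9800389/86) - 135136 = ((60692 - ((13 + 31) + 78810)) + 9800389/86) - 135136 = ((60692 - (44 + 78810)) + 9800389/86) - 135136 = ((60692 - 1*78854) + 9800389/86) - 135136 = ((60692 - 78854) + 9800389/86) - 135136 = (-18162 + 9800389/86) - 135136 = 8238457/86 - 135136 = -3383239/86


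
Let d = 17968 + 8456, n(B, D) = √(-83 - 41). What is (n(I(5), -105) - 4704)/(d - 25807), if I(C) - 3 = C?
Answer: -4704/617 + 2*I*√31/617 ≈ -7.624 + 0.018048*I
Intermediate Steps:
I(C) = 3 + C
n(B, D) = 2*I*√31 (n(B, D) = √(-124) = 2*I*√31)
d = 26424
(n(I(5), -105) - 4704)/(d - 25807) = (2*I*√31 - 4704)/(26424 - 25807) = (-4704 + 2*I*√31)/617 = (-4704 + 2*I*√31)*(1/617) = -4704/617 + 2*I*√31/617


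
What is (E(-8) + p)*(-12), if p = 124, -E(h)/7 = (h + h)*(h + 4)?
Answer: 3888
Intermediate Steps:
E(h) = -14*h*(4 + h) (E(h) = -7*(h + h)*(h + 4) = -7*2*h*(4 + h) = -14*h*(4 + h))
(E(-8) + p)*(-12) = (-14*(-8)*(4 - 8) + 124)*(-12) = (-14*(-8)*(-4) + 124)*(-12) = (-448 + 124)*(-12) = -324*(-12) = 3888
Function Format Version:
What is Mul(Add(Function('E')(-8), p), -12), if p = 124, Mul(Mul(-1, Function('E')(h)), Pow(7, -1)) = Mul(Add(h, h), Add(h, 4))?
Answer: 3888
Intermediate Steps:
Function('E')(h) = Mul(-14, h, Add(4, h)) (Function('E')(h) = Mul(-7, Mul(Add(h, h), Add(h, 4))) = Mul(-7, Mul(Mul(2, h), Add(4, h))) = Mul(-7, Mul(2, h, Add(4, h))) = Mul(-14, h, Add(4, h)))
Mul(Add(Function('E')(-8), p), -12) = Mul(Add(Mul(-14, -8, Add(4, -8)), 124), -12) = Mul(Add(Mul(-14, -8, -4), 124), -12) = Mul(Add(-448, 124), -12) = Mul(-324, -12) = 3888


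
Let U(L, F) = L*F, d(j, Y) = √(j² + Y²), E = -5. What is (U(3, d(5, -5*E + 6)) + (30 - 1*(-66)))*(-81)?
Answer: -7776 - 243*√986 ≈ -15406.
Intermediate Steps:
d(j, Y) = √(Y² + j²)
U(L, F) = F*L
(U(3, d(5, -5*E + 6)) + (30 - 1*(-66)))*(-81) = (√((-5*(-5) + 6)² + 5²)*3 + (30 - 1*(-66)))*(-81) = (√((25 + 6)² + 25)*3 + (30 + 66))*(-81) = (√(31² + 25)*3 + 96)*(-81) = (√(961 + 25)*3 + 96)*(-81) = (√986*3 + 96)*(-81) = (3*√986 + 96)*(-81) = (96 + 3*√986)*(-81) = -7776 - 243*√986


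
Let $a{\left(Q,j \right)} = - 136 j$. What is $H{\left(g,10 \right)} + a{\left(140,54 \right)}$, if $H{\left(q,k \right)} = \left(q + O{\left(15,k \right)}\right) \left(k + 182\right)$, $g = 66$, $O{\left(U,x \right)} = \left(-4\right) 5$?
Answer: $1488$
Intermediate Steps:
$O{\left(U,x \right)} = -20$
$H{\left(q,k \right)} = \left(-20 + q\right) \left(182 + k\right)$ ($H{\left(q,k \right)} = \left(q - 20\right) \left(k + 182\right) = \left(-20 + q\right) \left(182 + k\right)$)
$H{\left(g,10 \right)} + a{\left(140,54 \right)} = \left(-3640 - 200 + 182 \cdot 66 + 10 \cdot 66\right) - 7344 = \left(-3640 - 200 + 12012 + 660\right) - 7344 = 8832 - 7344 = 1488$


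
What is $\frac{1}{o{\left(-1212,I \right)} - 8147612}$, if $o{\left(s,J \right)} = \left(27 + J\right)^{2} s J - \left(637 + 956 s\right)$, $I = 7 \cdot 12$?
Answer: $- \frac{1}{1261365945} \approx -7.9279 \cdot 10^{-10}$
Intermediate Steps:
$I = 84$
$o{\left(s,J \right)} = -637 - 956 s + J s \left(27 + J\right)^{2}$ ($o{\left(s,J \right)} = s \left(27 + J\right)^{2} J - \left(637 + 956 s\right) = J s \left(27 + J\right)^{2} - \left(637 + 956 s\right) = -637 - 956 s + J s \left(27 + J\right)^{2}$)
$\frac{1}{o{\left(-1212,I \right)} - 8147612} = \frac{1}{\left(-637 - -1158672 + 84 \left(-1212\right) \left(27 + 84\right)^{2}\right) - 8147612} = \frac{1}{\left(-637 + 1158672 + 84 \left(-1212\right) 111^{2}\right) - 8147612} = \frac{1}{\left(-637 + 1158672 + 84 \left(-1212\right) 12321\right) - 8147612} = \frac{1}{\left(-637 + 1158672 - 1254376368\right) - 8147612} = \frac{1}{-1253218333 - 8147612} = \frac{1}{-1261365945} = - \frac{1}{1261365945}$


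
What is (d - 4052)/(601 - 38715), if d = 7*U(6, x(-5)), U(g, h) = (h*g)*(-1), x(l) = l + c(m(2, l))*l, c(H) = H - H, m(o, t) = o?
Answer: 113/1121 ≈ 0.10080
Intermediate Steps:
c(H) = 0
x(l) = l (x(l) = l + 0*l = l + 0 = l)
U(g, h) = -g*h (U(g, h) = (g*h)*(-1) = -g*h)
d = 210 (d = 7*(-1*6*(-5)) = 7*30 = 210)
(d - 4052)/(601 - 38715) = (210 - 4052)/(601 - 38715) = -3842/(-38114) = -3842*(-1/38114) = 113/1121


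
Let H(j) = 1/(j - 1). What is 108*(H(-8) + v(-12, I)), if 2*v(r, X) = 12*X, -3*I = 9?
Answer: -1956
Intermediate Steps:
I = -3 (I = -1/3*9 = -3)
v(r, X) = 6*X (v(r, X) = (12*X)/2 = 6*X)
H(j) = 1/(-1 + j)
108*(H(-8) + v(-12, I)) = 108*(1/(-1 - 8) + 6*(-3)) = 108*(1/(-9) - 18) = 108*(-1/9 - 18) = 108*(-163/9) = -1956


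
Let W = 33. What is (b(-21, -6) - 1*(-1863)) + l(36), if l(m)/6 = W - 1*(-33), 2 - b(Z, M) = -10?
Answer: 2271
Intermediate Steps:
b(Z, M) = 12 (b(Z, M) = 2 - 1*(-10) = 2 + 10 = 12)
l(m) = 396 (l(m) = 6*(33 - 1*(-33)) = 6*(33 + 33) = 6*66 = 396)
(b(-21, -6) - 1*(-1863)) + l(36) = (12 - 1*(-1863)) + 396 = (12 + 1863) + 396 = 1875 + 396 = 2271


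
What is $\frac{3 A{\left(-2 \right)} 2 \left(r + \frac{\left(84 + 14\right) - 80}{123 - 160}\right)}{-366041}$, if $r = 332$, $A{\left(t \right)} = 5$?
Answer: $- \frac{367980}{13543517} \approx -0.02717$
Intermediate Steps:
$\frac{3 A{\left(-2 \right)} 2 \left(r + \frac{\left(84 + 14\right) - 80}{123 - 160}\right)}{-366041} = \frac{3 \cdot 5 \cdot 2 \left(332 + \frac{\left(84 + 14\right) - 80}{123 - 160}\right)}{-366041} = 15 \cdot 2 \left(332 + \frac{98 - 80}{-37}\right) \left(- \frac{1}{366041}\right) = 30 \left(332 + 18 \left(- \frac{1}{37}\right)\right) \left(- \frac{1}{366041}\right) = 30 \left(332 - \frac{18}{37}\right) \left(- \frac{1}{366041}\right) = 30 \cdot \frac{12266}{37} \left(- \frac{1}{366041}\right) = \frac{367980}{37} \left(- \frac{1}{366041}\right) = - \frac{367980}{13543517}$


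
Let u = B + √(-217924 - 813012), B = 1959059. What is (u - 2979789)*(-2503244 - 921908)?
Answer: 3496155400960 - 6850304*I*√257734 ≈ 3.4962e+12 - 3.4777e+9*I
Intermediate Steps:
u = 1959059 + 2*I*√257734 (u = 1959059 + √(-217924 - 813012) = 1959059 + √(-1030936) = 1959059 + 2*I*√257734 ≈ 1.9591e+6 + 1015.4*I)
(u - 2979789)*(-2503244 - 921908) = ((1959059 + 2*I*√257734) - 2979789)*(-2503244 - 921908) = (-1020730 + 2*I*√257734)*(-3425152) = 3496155400960 - 6850304*I*√257734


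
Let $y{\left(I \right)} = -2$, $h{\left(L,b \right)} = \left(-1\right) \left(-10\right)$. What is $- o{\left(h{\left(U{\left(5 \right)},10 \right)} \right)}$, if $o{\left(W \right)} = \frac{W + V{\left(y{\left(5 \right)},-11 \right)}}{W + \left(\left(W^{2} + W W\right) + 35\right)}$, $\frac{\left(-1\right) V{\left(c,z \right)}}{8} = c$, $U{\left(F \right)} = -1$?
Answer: $- \frac{26}{245} \approx -0.10612$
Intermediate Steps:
$h{\left(L,b \right)} = 10$
$V{\left(c,z \right)} = - 8 c$
$o{\left(W \right)} = \frac{16 + W}{35 + W + 2 W^{2}}$ ($o{\left(W \right)} = \frac{W - -16}{W + \left(\left(W^{2} + W W\right) + 35\right)} = \frac{W + 16}{W + \left(\left(W^{2} + W^{2}\right) + 35\right)} = \frac{16 + W}{W + \left(2 W^{2} + 35\right)} = \frac{16 + W}{W + \left(35 + 2 W^{2}\right)} = \frac{16 + W}{35 + W + 2 W^{2}}$)
$- o{\left(h{\left(U{\left(5 \right)},10 \right)} \right)} = - \frac{16 + 10}{35 + 10 + 2 \cdot 10^{2}} = - \frac{26}{35 + 10 + 2 \cdot 100} = - \frac{26}{35 + 10 + 200} = - \frac{26}{245}$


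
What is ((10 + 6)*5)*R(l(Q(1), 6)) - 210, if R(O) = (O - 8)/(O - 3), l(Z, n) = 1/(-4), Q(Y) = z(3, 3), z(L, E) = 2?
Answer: -90/13 ≈ -6.9231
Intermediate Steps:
Q(Y) = 2
l(Z, n) = -1/4 (l(Z, n) = 1*(-1/4) = -1/4)
R(O) = (-8 + O)/(-3 + O)
((10 + 6)*5)*R(l(Q(1), 6)) - 210 = ((10 + 6)*5)*((-8 - 1/4)/(-3 - 1/4)) - 210 = (16*5)*(-33/4/(-13/4)) - 210 = 80*(-4/13*(-33/4)) - 210 = 80*(33/13) - 210 = 2640/13 - 210 = -90/13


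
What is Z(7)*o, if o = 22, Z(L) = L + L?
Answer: 308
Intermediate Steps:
Z(L) = 2*L
Z(7)*o = (2*7)*22 = 14*22 = 308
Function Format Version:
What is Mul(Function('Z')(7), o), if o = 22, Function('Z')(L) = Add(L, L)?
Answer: 308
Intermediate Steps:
Function('Z')(L) = Mul(2, L)
Mul(Function('Z')(7), o) = Mul(Mul(2, 7), 22) = Mul(14, 22) = 308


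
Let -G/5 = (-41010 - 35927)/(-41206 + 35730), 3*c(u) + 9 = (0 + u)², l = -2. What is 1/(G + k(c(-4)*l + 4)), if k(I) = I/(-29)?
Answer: -476412/33456643 ≈ -0.014240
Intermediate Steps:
c(u) = -3 + u²/3 (c(u) = -3 + (0 + u)²/3 = -3 + u²/3)
G = -384685/5476 (G = -5*(-41010 - 35927)/(-41206 + 35730) = -(-384685)/(-5476) = -(-384685)*(-1)/5476 = -5*76937/5476 = -384685/5476 ≈ -70.249)
k(I) = -I/29 (k(I) = I*(-1/29) = -I/29)
1/(G + k(c(-4)*l + 4)) = 1/(-384685/5476 - ((-3 + (⅓)*(-4)²)*(-2) + 4)/29) = 1/(-384685/5476 - ((-3 + (⅓)*16)*(-2) + 4)/29) = 1/(-384685/5476 - ((-3 + 16/3)*(-2) + 4)/29) = 1/(-384685/5476 - ((7/3)*(-2) + 4)/29) = 1/(-384685/5476 - (-14/3 + 4)/29) = 1/(-384685/5476 - 1/29*(-⅔)) = 1/(-384685/5476 + 2/87) = 1/(-33456643/476412) = -476412/33456643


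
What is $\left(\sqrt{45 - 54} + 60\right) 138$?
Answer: $8280 + 414 i \approx 8280.0 + 414.0 i$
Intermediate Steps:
$\left(\sqrt{45 - 54} + 60\right) 138 = \left(\sqrt{-9} + 60\right) 138 = \left(3 i + 60\right) 138 = \left(60 + 3 i\right) 138 = 8280 + 414 i$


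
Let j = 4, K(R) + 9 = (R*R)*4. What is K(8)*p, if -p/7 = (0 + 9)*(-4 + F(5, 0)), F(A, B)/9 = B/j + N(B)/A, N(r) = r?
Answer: 62244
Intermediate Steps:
K(R) = -9 + 4*R² (K(R) = -9 + (R*R)*4 = -9 + R²*4 = -9 + 4*R²)
F(A, B) = 9*B/4 + 9*B/A (F(A, B) = 9*(B/4 + B/A) = 9*B/4 + 9*B/A)
p = 252 (p = -7*(0 + 9)*(-4 + (9/4)*0*(4 + 5)/5) = -63*(-4 + (9/4)*0*(⅕)*9) = -63*(-4 + 0) = -63*(-4) = -7*(-36) = 252)
K(8)*p = (-9 + 4*8²)*252 = (-9 + 4*64)*252 = (-9 + 256)*252 = 247*252 = 62244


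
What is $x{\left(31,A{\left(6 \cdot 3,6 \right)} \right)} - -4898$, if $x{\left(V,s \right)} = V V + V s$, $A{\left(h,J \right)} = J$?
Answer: $6045$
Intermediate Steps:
$x{\left(V,s \right)} = V^{2} + V s$
$x{\left(31,A{\left(6 \cdot 3,6 \right)} \right)} - -4898 = 31 \left(31 + 6\right) - -4898 = 31 \cdot 37 + 4898 = 1147 + 4898 = 6045$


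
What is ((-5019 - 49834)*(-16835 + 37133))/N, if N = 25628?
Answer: -556703097/12814 ≈ -43445.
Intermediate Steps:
((-5019 - 49834)*(-16835 + 37133))/N = ((-5019 - 49834)*(-16835 + 37133))/25628 = -54853*20298*(1/25628) = -1113406194*1/25628 = -556703097/12814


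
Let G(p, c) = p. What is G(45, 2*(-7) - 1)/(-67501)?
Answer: -45/67501 ≈ -0.00066666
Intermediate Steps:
G(45, 2*(-7) - 1)/(-67501) = 45/(-67501) = 45*(-1/67501) = -45/67501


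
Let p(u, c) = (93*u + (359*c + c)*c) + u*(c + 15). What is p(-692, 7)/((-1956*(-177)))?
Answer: -95/531 ≈ -0.17891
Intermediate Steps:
p(u, c) = 93*u + 360*c² + u*(15 + c) (p(u, c) = (93*u + (360*c)*c) + u*(15 + c) = (93*u + 360*c²) + u*(15 + c) = 93*u + 360*c² + u*(15 + c))
p(-692, 7)/((-1956*(-177))) = (108*(-692) + 360*7² + 7*(-692))/((-1956*(-177))) = (-74736 + 360*49 - 4844)/346212 = (-74736 + 17640 - 4844)*(1/346212) = -61940*1/346212 = -95/531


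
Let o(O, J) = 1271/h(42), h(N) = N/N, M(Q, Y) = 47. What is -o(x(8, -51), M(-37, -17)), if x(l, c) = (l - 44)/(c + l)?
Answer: -1271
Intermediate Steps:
h(N) = 1
x(l, c) = (-44 + l)/(c + l)
o(O, J) = 1271 (o(O, J) = 1271/1 = 1271*1 = 1271)
-o(x(8, -51), M(-37, -17)) = -1*1271 = -1271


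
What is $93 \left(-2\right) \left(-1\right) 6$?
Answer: $1116$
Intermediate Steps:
$93 \left(-2\right) \left(-1\right) 6 = 93 \cdot 2 \cdot 6 = 93 \cdot 12 = 1116$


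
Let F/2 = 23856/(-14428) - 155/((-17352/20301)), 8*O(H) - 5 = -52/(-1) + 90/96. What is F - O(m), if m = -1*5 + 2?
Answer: 117545150261/333806208 ≈ 352.14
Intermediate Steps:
m = -3 (m = -5 + 2 = -3)
O(H) = 927/128 (O(H) = 5/8 + (-52/(-1) + 90/96)/8 = 5/8 + (-52*(-1) + 90*(1/96))/8 = 5/8 + (52 + 15/16)/8 = 5/8 + (1/8)*(847/16) = 5/8 + 847/128 = 927/128)
F = 3748832419/10431444 (F = 2*(23856/(-14428) - 155/((-17352/20301))) = 2*(23856*(-1/14428) - 155/((-17352*1/20301))) = 2*(-5964/3607 - 155/(-5784/6767)) = 2*(-5964/3607 - 155*(-6767/5784)) = 2*(-5964/3607 + 1048885/5784) = 2*(3748832419/20862888) = 3748832419/10431444 ≈ 359.38)
F - O(m) = 3748832419/10431444 - 1*927/128 = 3748832419/10431444 - 927/128 = 117545150261/333806208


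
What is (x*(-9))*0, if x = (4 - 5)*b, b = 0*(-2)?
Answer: 0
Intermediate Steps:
b = 0
x = 0 (x = (4 - 5)*0 = -1*0 = 0)
(x*(-9))*0 = (0*(-9))*0 = 0*0 = 0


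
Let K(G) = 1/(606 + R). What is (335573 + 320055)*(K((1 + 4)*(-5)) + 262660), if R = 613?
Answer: 209920638990748/1219 ≈ 1.7221e+11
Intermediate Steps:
K(G) = 1/1219 (K(G) = 1/(606 + 613) = 1/1219)
(335573 + 320055)*(K((1 + 4)*(-5)) + 262660) = (335573 + 320055)*(1/1219 + 262660) = 655628*(320182541/1219) = 209920638990748/1219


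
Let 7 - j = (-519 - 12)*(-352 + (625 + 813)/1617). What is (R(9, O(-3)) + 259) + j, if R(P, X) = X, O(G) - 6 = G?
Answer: -100346051/539 ≈ -1.8617e+5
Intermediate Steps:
O(G) = 6 + G
j = -100487269/539 (j = 7 - (-519 - 12)*(-352 + (625 + 813)/1617) = 7 - (-531)*(-352 + 1438*(1/1617)) = 7 - (-531)*(-352 + 1438/1617) = 7 - (-531)*(-567746)/1617 = 7 - 1*100491042/539 = 7 - 100491042/539 = -100487269/539 ≈ -1.8643e+5)
(R(9, O(-3)) + 259) + j = ((6 - 3) + 259) - 100487269/539 = (3 + 259) - 100487269/539 = 262 - 100487269/539 = -100346051/539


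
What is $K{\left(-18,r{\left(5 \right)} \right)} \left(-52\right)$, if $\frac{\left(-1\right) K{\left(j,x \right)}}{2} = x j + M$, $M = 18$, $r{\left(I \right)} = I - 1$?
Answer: $-5616$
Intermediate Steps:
$r{\left(I \right)} = -1 + I$
$K{\left(j,x \right)} = -36 - 2 j x$ ($K{\left(j,x \right)} = - 2 \left(x j + 18\right) = - 2 \left(j x + 18\right) = - 2 \left(18 + j x\right) = -36 - 2 j x$)
$K{\left(-18,r{\left(5 \right)} \right)} \left(-52\right) = \left(-36 - - 36 \left(-1 + 5\right)\right) \left(-52\right) = \left(-36 - \left(-36\right) 4\right) \left(-52\right) = \left(-36 + 144\right) \left(-52\right) = 108 \left(-52\right) = -5616$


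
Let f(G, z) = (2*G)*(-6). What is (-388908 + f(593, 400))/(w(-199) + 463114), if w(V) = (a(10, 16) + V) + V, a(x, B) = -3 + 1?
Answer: -66004/77119 ≈ -0.85587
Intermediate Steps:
a(x, B) = -2
f(G, z) = -12*G
w(V) = -2 + 2*V (w(V) = (-2 + V) + V = -2 + 2*V)
(-388908 + f(593, 400))/(w(-199) + 463114) = (-388908 - 12*593)/((-2 + 2*(-199)) + 463114) = (-388908 - 7116)/((-2 - 398) + 463114) = -396024/(-400 + 463114) = -396024/462714 = -396024*1/462714 = -66004/77119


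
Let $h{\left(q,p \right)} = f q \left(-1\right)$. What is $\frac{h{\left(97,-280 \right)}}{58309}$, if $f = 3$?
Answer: $- \frac{291}{58309} \approx -0.0049907$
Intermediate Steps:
$h{\left(q,p \right)} = - 3 q$ ($h{\left(q,p \right)} = 3 q \left(-1\right) = - 3 q$)
$\frac{h{\left(97,-280 \right)}}{58309} = \frac{\left(-3\right) 97}{58309} = \left(-291\right) \frac{1}{58309} = - \frac{291}{58309}$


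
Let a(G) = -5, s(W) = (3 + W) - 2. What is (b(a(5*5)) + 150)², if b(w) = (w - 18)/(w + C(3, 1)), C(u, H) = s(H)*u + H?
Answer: 76729/4 ≈ 19182.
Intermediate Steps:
s(W) = 1 + W
C(u, H) = H + u*(1 + H) (C(u, H) = (1 + H)*u + H = u*(1 + H) + H = H + u*(1 + H))
b(w) = (-18 + w)/(7 + w) (b(w) = (w - 18)/(w + (1 + 3*(1 + 1))) = (-18 + w)/(w + (1 + 3*2)) = (-18 + w)/(w + (1 + 6)) = (-18 + w)/(w + 7) = (-18 + w)/(7 + w))
(b(a(5*5)) + 150)² = ((-18 - 5)/(7 - 5) + 150)² = (-23/2 + 150)² = (277/2)² = 76729/4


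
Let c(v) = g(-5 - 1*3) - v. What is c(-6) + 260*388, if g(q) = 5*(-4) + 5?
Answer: 100871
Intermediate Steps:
g(q) = -15 (g(q) = -20 + 5 = -15)
c(v) = -15 - v
c(-6) + 260*388 = (-15 - 1*(-6)) + 260*388 = (-15 + 6) + 100880 = -9 + 100880 = 100871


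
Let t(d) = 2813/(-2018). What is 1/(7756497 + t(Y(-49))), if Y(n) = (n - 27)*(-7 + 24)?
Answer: 2018/15652608133 ≈ 1.2892e-7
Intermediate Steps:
Y(n) = -459 + 17*n (Y(n) = (-27 + n)*17 = -459 + 17*n)
t(d) = -2813/2018 (t(d) = 2813*(-1/2018) = -2813/2018)
1/(7756497 + t(Y(-49))) = 1/(7756497 - 2813/2018) = 1/(15652608133/2018) = 2018/15652608133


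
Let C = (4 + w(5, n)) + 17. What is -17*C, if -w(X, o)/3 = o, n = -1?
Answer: -408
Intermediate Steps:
w(X, o) = -3*o
C = 24 (C = (4 - 3*(-1)) + 17 = (4 + 3) + 17 = 7 + 17 = 24)
-17*C = -17*24 = -408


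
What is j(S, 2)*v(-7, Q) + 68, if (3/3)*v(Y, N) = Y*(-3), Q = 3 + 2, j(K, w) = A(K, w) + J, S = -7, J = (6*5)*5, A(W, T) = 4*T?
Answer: 3386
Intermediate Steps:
J = 150 (J = 30*5 = 150)
j(K, w) = 150 + 4*w (j(K, w) = 4*w + 150 = 150 + 4*w)
Q = 5
v(Y, N) = -3*Y (v(Y, N) = Y*(-3) = -3*Y)
j(S, 2)*v(-7, Q) + 68 = (150 + 4*2)*(-3*(-7)) + 68 = (150 + 8)*21 + 68 = 158*21 + 68 = 3318 + 68 = 3386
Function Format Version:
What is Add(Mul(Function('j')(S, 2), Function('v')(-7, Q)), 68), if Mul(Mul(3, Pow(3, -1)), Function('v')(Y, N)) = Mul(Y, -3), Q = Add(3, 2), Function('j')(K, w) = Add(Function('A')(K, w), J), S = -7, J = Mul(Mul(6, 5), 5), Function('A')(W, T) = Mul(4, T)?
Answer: 3386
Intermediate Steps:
J = 150 (J = Mul(30, 5) = 150)
Function('j')(K, w) = Add(150, Mul(4, w)) (Function('j')(K, w) = Add(Mul(4, w), 150) = Add(150, Mul(4, w)))
Q = 5
Function('v')(Y, N) = Mul(-3, Y) (Function('v')(Y, N) = Mul(Y, -3) = Mul(-3, Y))
Add(Mul(Function('j')(S, 2), Function('v')(-7, Q)), 68) = Add(Mul(Add(150, Mul(4, 2)), Mul(-3, -7)), 68) = Add(Mul(Add(150, 8), 21), 68) = Add(Mul(158, 21), 68) = Add(3318, 68) = 3386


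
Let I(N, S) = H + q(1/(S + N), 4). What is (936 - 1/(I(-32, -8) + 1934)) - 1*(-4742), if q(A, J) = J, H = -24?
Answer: 10867691/1914 ≈ 5678.0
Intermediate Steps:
I(N, S) = -20 (I(N, S) = -24 + 4 = -20)
(936 - 1/(I(-32, -8) + 1934)) - 1*(-4742) = (936 - 1/(-20 + 1934)) - 1*(-4742) = (936 - 1/1914) + 4742 = 1791503/1914 + 4742 = 10867691/1914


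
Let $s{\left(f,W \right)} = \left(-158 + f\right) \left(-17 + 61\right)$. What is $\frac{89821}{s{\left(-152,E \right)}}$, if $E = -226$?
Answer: $- \frac{89821}{13640} \approx -6.5851$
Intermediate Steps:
$s{\left(f,W \right)} = -6952 + 44 f$ ($s{\left(f,W \right)} = \left(-158 + f\right) 44 = -6952 + 44 f$)
$\frac{89821}{s{\left(-152,E \right)}} = \frac{89821}{-6952 + 44 \left(-152\right)} = \frac{89821}{-6952 - 6688} = \frac{89821}{-13640} = 89821 \left(- \frac{1}{13640}\right) = - \frac{89821}{13640}$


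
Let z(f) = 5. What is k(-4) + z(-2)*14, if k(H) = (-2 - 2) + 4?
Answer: 70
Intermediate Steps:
k(H) = 0 (k(H) = -4 + 4 = 0)
k(-4) + z(-2)*14 = 0 + 5*14 = 0 + 70 = 70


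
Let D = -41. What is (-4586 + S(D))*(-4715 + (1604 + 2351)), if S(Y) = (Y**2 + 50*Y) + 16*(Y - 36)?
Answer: 4702120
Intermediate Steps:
S(Y) = -576 + Y**2 + 66*Y (S(Y) = (Y**2 + 50*Y) + 16*(-36 + Y) = (Y**2 + 50*Y) + (-576 + 16*Y) = -576 + Y**2 + 66*Y)
(-4586 + S(D))*(-4715 + (1604 + 2351)) = (-4586 + (-576 + (-41)**2 + 66*(-41)))*(-4715 + (1604 + 2351)) = (-4586 + (-576 + 1681 - 2706))*(-4715 + 3955) = (-4586 - 1601)*(-760) = -6187*(-760) = 4702120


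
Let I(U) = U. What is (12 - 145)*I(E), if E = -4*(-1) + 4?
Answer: -1064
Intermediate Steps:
E = 8 (E = 4 + 4 = 8)
(12 - 145)*I(E) = (12 - 145)*8 = -133*8 = -1064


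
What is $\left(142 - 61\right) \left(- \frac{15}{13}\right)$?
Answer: $- \frac{1215}{13} \approx -93.462$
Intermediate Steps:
$\left(142 - 61\right) \left(- \frac{15}{13}\right) = 81 \left(\left(-15\right) \frac{1}{13}\right) = 81 \left(- \frac{15}{13}\right) = - \frac{1215}{13}$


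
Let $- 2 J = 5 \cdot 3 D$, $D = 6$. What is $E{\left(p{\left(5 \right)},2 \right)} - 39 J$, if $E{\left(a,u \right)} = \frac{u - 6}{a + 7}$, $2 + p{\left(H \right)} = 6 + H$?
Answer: $\frac{7019}{4} \approx 1754.8$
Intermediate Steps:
$p{\left(H \right)} = 4 + H$ ($p{\left(H \right)} = -2 + \left(6 + H\right) = 4 + H$)
$J = -45$ ($J = - \frac{5 \cdot 3 \cdot 6}{2} = - \frac{15 \cdot 6}{2} = \left(- \frac{1}{2}\right) 90 = -45$)
$E{\left(a,u \right)} = \frac{-6 + u}{7 + a}$
$E{\left(p{\left(5 \right)},2 \right)} - 39 J = \frac{-6 + 2}{7 + \left(4 + 5\right)} - -1755 = \frac{1}{7 + 9} \left(-4\right) + 1755 = \frac{1}{16} \left(-4\right) + 1755 = - \frac{1}{4} + 1755 = \frac{7019}{4}$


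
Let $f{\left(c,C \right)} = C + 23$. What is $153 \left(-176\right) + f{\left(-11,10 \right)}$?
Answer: $-26895$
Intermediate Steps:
$f{\left(c,C \right)} = 23 + C$
$153 \left(-176\right) + f{\left(-11,10 \right)} = 153 \left(-176\right) + \left(23 + 10\right) = -26928 + 33 = -26895$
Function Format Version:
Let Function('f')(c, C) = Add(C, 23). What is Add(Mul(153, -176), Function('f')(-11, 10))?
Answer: -26895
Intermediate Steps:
Function('f')(c, C) = Add(23, C)
Add(Mul(153, -176), Function('f')(-11, 10)) = Add(Mul(153, -176), Add(23, 10)) = Add(-26928, 33) = -26895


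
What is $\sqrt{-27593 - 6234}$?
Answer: $i \sqrt{33827} \approx 183.92 i$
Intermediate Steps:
$\sqrt{-27593 - 6234} = \sqrt{-33827} = i \sqrt{33827}$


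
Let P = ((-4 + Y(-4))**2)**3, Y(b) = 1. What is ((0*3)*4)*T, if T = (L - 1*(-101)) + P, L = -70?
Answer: 0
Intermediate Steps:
P = 729 (P = ((-4 + 1)**2)**3 = ((-3)**2)**3 = 9**3 = 729)
T = 760 (T = (-70 - 1*(-101)) + 729 = (-70 + 101) + 729 = 31 + 729 = 760)
((0*3)*4)*T = ((0*3)*4)*760 = (0*4)*760 = 0*760 = 0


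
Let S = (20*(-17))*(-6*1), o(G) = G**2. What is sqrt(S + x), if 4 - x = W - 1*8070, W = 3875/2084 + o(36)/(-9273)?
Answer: sqrt(104901705648032469)/3220822 ≈ 100.56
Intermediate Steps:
W = 11077337/6441644 (W = 3875/2084 + 36**2/(-9273) = 3875*(1/2084) + 1296*(-1/9273) = 3875/2084 - 432/3091 = 11077337/6441644 ≈ 1.7196)
x = 51998756319/6441644 (x = 4 - (11077337/6441644 - 1*8070) = 4 - (11077337/6441644 - 8070) = 4 - 1*(-51972989743/6441644) = 4 + 51972989743/6441644 = 51998756319/6441644 ≈ 8072.3)
S = 2040 (S = -340*(-6) = 2040)
sqrt(S + x) = sqrt(2040 + 51998756319/6441644) = sqrt(65139710079/6441644) = sqrt(104901705648032469)/3220822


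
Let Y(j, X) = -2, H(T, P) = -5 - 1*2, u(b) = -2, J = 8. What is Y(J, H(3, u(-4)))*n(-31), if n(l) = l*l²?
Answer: 59582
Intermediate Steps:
H(T, P) = -7 (H(T, P) = -5 - 2 = -7)
n(l) = l³
Y(J, H(3, u(-4)))*n(-31) = -2*(-31)³ = -2*(-29791) = 59582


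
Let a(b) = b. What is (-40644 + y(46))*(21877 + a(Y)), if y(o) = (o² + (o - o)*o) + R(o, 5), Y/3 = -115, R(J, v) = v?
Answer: -829477236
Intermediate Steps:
Y = -345 (Y = 3*(-115) = -345)
y(o) = 5 + o² (y(o) = (o² + (o - o)*o) + 5 = (o² + 0*o) + 5 = (o² + 0) + 5 = o² + 5 = 5 + o²)
(-40644 + y(46))*(21877 + a(Y)) = (-40644 + (5 + 46²))*(21877 - 345) = (-40644 + (5 + 2116))*21532 = (-40644 + 2121)*21532 = -38523*21532 = -829477236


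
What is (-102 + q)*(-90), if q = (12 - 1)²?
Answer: -1710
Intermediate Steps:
q = 121 (q = 11² = 121)
(-102 + q)*(-90) = (-102 + 121)*(-90) = 19*(-90) = -1710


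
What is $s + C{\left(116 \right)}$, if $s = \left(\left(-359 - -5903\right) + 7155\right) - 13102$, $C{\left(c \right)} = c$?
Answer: $-287$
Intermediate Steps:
$s = -403$ ($s = \left(\left(-359 + 5903\right) + 7155\right) - 13102 = \left(5544 + 7155\right) - 13102 = 12699 - 13102 = -403$)
$s + C{\left(116 \right)} = -403 + 116 = -287$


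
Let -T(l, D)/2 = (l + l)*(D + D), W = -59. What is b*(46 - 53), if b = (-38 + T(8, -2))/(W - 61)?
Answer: 21/4 ≈ 5.2500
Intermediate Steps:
T(l, D) = -8*D*l (T(l, D) = -2*(l + l)*(D + D) = -2*2*l*2*D = -8*D*l)
b = -3/4 (b = (-38 - 8*(-2)*8)/(-59 - 61) = (-38 + 128)/(-120) = 90*(-1/120) = -3/4 ≈ -0.75000)
b*(46 - 53) = -3*(46 - 53)/4 = -3/4*(-7) = 21/4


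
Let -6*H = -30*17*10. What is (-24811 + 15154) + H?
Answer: -8807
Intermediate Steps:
H = 850 (H = -(-30*17)*10/6 = -(-85)*10 = -1/6*(-5100) = 850)
(-24811 + 15154) + H = (-24811 + 15154) + 850 = -9657 + 850 = -8807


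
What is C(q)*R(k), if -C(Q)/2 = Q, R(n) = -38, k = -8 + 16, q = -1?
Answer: -76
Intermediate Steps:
k = 8
C(Q) = -2*Q
C(q)*R(k) = -2*(-1)*(-38) = 2*(-38) = -76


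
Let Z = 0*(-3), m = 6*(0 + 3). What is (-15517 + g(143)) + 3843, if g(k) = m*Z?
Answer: -11674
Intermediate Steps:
m = 18 (m = 6*3 = 18)
Z = 0
g(k) = 0 (g(k) = 18*0 = 0)
(-15517 + g(143)) + 3843 = (-15517 + 0) + 3843 = -15517 + 3843 = -11674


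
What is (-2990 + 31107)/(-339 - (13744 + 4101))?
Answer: -28117/18184 ≈ -1.5462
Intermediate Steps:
(-2990 + 31107)/(-339 - (13744 + 4101)) = 28117/(-339 - 1*17845) = 28117/(-339 - 17845) = 28117/(-18184) = 28117*(-1/18184) = -28117/18184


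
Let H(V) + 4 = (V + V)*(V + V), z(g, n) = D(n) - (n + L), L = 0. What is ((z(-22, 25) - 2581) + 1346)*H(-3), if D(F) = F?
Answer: -39520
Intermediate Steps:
z(g, n) = 0 (z(g, n) = n - (n + 0) = n - n = 0)
H(V) = -4 + 4*V² (H(V) = -4 + (V + V)*(V + V) = -4 + (2*V)*(2*V) = -4 + 4*V²)
((z(-22, 25) - 2581) + 1346)*H(-3) = ((0 - 2581) + 1346)*(-4 + 4*(-3)²) = (-2581 + 1346)*(-4 + 4*9) = -1235*(-4 + 36) = -1235*32 = -39520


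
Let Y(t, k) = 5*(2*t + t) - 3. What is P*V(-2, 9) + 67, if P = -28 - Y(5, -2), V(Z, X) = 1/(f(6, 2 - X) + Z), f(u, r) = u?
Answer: 42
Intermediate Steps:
V(Z, X) = 1/(6 + Z)
Y(t, k) = -3 + 15*t (Y(t, k) = 5*(3*t) - 3 = 15*t - 3 = -3 + 15*t)
P = -100 (P = -28 - (-3 + 15*5) = -28 - (-3 + 75) = -28 - 1*72 = -28 - 72 = -100)
P*V(-2, 9) + 67 = -100/(6 - 2) + 67 = -100/4 + 67 = -100*¼ + 67 = -25 + 67 = 42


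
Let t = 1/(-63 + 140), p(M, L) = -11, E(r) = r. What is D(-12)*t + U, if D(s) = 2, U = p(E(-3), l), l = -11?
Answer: -845/77 ≈ -10.974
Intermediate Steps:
U = -11
t = 1/77 ≈ 0.012987
D(-12)*t + U = 2*(1/77) - 11 = 2/77 - 11 = -845/77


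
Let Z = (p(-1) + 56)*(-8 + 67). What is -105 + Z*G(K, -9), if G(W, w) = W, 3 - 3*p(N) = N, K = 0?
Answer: -105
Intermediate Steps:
p(N) = 1 - N/3
Z = 10148/3 (Z = ((1 - ⅓*(-1)) + 56)*(-8 + 67) = ((1 + ⅓) + 56)*59 = (4/3 + 56)*59 = (172/3)*59 = 10148/3 ≈ 3382.7)
-105 + Z*G(K, -9) = -105 + (10148/3)*0 = -105 + 0 = -105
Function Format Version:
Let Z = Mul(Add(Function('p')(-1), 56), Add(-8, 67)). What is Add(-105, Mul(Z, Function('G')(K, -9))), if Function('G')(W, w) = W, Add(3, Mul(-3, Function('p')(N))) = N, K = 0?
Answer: -105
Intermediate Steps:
Function('p')(N) = Add(1, Mul(Rational(-1, 3), N))
Z = Rational(10148, 3) (Z = Mul(Add(Add(1, Mul(Rational(-1, 3), -1)), 56), Add(-8, 67)) = Mul(Add(Add(1, Rational(1, 3)), 56), 59) = Mul(Add(Rational(4, 3), 56), 59) = Mul(Rational(172, 3), 59) = Rational(10148, 3) ≈ 3382.7)
Add(-105, Mul(Z, Function('G')(K, -9))) = Add(-105, Mul(Rational(10148, 3), 0)) = Add(-105, 0) = -105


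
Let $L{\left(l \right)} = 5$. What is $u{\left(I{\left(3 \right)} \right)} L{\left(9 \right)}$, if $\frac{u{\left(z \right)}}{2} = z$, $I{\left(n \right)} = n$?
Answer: $30$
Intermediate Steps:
$u{\left(z \right)} = 2 z$
$u{\left(I{\left(3 \right)} \right)} L{\left(9 \right)} = 2 \cdot 3 \cdot 5 = 6 \cdot 5 = 30$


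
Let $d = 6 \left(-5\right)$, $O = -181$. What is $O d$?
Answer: $5430$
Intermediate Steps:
$d = -30$
$O d = \left(-181\right) \left(-30\right) = 5430$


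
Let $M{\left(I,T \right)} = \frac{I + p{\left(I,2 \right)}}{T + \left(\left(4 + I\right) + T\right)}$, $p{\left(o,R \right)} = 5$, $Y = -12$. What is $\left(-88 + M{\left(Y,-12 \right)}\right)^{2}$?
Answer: $\frac{7890481}{1024} \approx 7705.5$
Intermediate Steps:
$M{\left(I,T \right)} = \frac{5 + I}{4 + I + 2 T}$ ($M{\left(I,T \right)} = \frac{I + 5}{T + \left(\left(4 + I\right) + T\right)} = \frac{5 + I}{T + \left(4 + I + T\right)} = \frac{5 + I}{4 + I + 2 T}$)
$\left(-88 + M{\left(Y,-12 \right)}\right)^{2} = \left(-88 + \frac{5 - 12}{4 - 12 + 2 \left(-12\right)}\right)^{2} = \left(-88 + \frac{1}{4 - 12 - 24} \left(-7\right)\right)^{2} = \left(-88 + \frac{1}{-32} \left(-7\right)\right)^{2} = \left(-88 - - \frac{7}{32}\right)^{2} = \left(-88 + \frac{7}{32}\right)^{2} = \left(- \frac{2809}{32}\right)^{2} = \frac{7890481}{1024}$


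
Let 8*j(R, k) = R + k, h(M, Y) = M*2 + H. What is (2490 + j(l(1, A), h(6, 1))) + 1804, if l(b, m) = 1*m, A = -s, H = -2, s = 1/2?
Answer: 68723/16 ≈ 4295.2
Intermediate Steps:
s = ½ ≈ 0.50000
A = -½ (A = -1*½ = -½ ≈ -0.50000)
l(b, m) = m
h(M, Y) = -2 + 2*M (h(M, Y) = M*2 - 2 = 2*M - 2 = -2 + 2*M)
j(R, k) = R/8 + k/8 (j(R, k) = (R + k)/8 = R/8 + k/8)
(2490 + j(l(1, A), h(6, 1))) + 1804 = (2490 + ((⅛)*(-½) + (-2 + 2*6)/8)) + 1804 = (2490 + (-1/16 + (-2 + 12)/8)) + 1804 = (2490 + (-1/16 + (⅛)*10)) + 1804 = (2490 + (-1/16 + 5/4)) + 1804 = (2490 + 19/16) + 1804 = 39859/16 + 1804 = 68723/16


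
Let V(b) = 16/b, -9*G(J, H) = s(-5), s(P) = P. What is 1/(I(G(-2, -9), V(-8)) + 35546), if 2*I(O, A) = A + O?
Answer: 18/639815 ≈ 2.8133e-5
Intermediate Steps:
G(J, H) = 5/9 (G(J, H) = -1/9*(-5) = 5/9)
I(O, A) = A/2 + O/2 (I(O, A) = (A + O)/2 = A/2 + O/2)
1/(I(G(-2, -9), V(-8)) + 35546) = 1/(((16/(-8))/2 + (1/2)*(5/9)) + 35546) = 1/(((16*(-1/8))/2 + 5/18) + 35546) = 1/(((1/2)*(-2) + 5/18) + 35546) = 1/((-1 + 5/18) + 35546) = 1/(-13/18 + 35546) = 1/(639815/18) = 18/639815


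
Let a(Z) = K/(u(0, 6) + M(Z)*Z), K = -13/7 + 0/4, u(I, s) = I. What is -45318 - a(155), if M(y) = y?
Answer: -7621354637/168175 ≈ -45318.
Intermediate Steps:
K = -13/7 (K = -13*⅐ + 0*(¼) = -13/7 + 0 = -13/7 ≈ -1.8571)
a(Z) = -13/(7*Z²) (a(Z) = -13/7/(0 + Z*Z) = -13/7/(0 + Z²) = -13/7/Z² = -13/(7*Z²))
-45318 - a(155) = -45318 - (-13)/(7*155²) = -45318 - (-13)/(7*24025) = -45318 - 1*(-13/168175) = -45318 + 13/168175 = -7621354637/168175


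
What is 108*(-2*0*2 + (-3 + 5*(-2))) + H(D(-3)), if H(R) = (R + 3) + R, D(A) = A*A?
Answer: -1383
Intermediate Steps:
D(A) = A²
H(R) = 3 + 2*R (H(R) = (3 + R) + R = 3 + 2*R)
108*(-2*0*2 + (-3 + 5*(-2))) + H(D(-3)) = 108*(-2*0*2 + (-3 + 5*(-2))) + (3 + 2*(-3)²) = 108*(0*2 + (-3 - 10)) + (3 + 2*9) = 108*(0 - 13) + (3 + 18) = 108*(-13) + 21 = -1404 + 21 = -1383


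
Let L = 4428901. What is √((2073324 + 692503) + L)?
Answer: 2*√1798682 ≈ 2682.3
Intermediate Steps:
√((2073324 + 692503) + L) = √((2073324 + 692503) + 4428901) = √(2765827 + 4428901) = √7194728 = 2*√1798682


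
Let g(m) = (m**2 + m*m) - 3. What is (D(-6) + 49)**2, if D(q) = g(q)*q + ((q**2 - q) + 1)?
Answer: 103684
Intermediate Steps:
g(m) = -3 + 2*m**2 (g(m) = (m**2 + m**2) - 3 = 2*m**2 - 3 = -3 + 2*m**2)
D(q) = 1 + q**2 - q + q*(-3 + 2*q**2) (D(q) = (-3 + 2*q**2)*q + ((q**2 - q) + 1) = q*(-3 + 2*q**2) + (1 + q**2 - q) = 1 + q**2 - q + q*(-3 + 2*q**2))
(D(-6) + 49)**2 = ((1 + (-6)**2 - 4*(-6) + 2*(-6)**3) + 49)**2 = ((1 + 36 + 24 + 2*(-216)) + 49)**2 = ((1 + 36 + 24 - 432) + 49)**2 = (-371 + 49)**2 = (-322)**2 = 103684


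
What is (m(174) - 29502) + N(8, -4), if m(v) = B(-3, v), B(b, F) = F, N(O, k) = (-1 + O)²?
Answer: -29279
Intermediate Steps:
m(v) = v
(m(174) - 29502) + N(8, -4) = (174 - 29502) + (-1 + 8)² = -29328 + 7² = -29328 + 49 = -29279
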